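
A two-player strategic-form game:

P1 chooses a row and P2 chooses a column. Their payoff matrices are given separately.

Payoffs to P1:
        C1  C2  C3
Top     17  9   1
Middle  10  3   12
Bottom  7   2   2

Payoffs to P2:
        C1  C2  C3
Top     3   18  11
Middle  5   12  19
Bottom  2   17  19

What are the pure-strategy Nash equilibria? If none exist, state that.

(Top, C1): P2 can switch to C2 (3 → 18). Not NE.
(Top, C2): P1 gets 9, best alternative 3; P2 gets 18, best alternative 11. No profitable deviation — NE.
(Top, C3): P1 can switch to Middle (1 → 12). Not NE.
(Middle, C1): P1 can switch to Top (10 → 17). Not NE.
(Middle, C2): P1 can switch to Top (3 → 9). Not NE.
(Middle, C3): P1 gets 12, best alternative 2; P2 gets 19, best alternative 12. No profitable deviation — NE.
(Bottom, C1): P1 can switch to Top (7 → 17). Not NE.
(Bottom, C2): P1 can switch to Top (2 → 9). Not NE.
(Bottom, C3): P1 can switch to Middle (2 → 12). Not NE.

Pure-strategy Nash equilibria: (Top, C2), (Middle, C3)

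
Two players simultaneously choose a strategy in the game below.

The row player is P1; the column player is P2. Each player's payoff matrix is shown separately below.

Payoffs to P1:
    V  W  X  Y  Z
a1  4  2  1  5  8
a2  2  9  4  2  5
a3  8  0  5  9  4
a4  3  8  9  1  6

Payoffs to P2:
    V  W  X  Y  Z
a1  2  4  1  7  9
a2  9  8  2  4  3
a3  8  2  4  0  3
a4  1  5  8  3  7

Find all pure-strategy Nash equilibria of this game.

The pure Nash equilibria are (a1, Z) and (a3, V) and (a4, X).

(a1, V): P1 can switch to a3 (4 → 8). Not NE.
(a1, W): P1 can switch to a2 (2 → 9). Not NE.
(a1, X): P1 can switch to a2 (1 → 4). Not NE.
(a1, Y): P1 can switch to a3 (5 → 9). Not NE.
(a1, Z): P1 gets 8, best alternative 6; P2 gets 9, best alternative 7. No profitable deviation — NE.
(a2, V): P1 can switch to a1 (2 → 4). Not NE.
(a2, W): P2 can switch to V (8 → 9). Not NE.
(a3, V): P1 gets 8, best alternative 4; P2 gets 8, best alternative 4. No profitable deviation — NE.
(a4, X): P1 gets 9, best alternative 5; P2 gets 8, best alternative 7. No profitable deviation — NE.
(The remaining 11 profiles each have a profitable deviation by the same check.)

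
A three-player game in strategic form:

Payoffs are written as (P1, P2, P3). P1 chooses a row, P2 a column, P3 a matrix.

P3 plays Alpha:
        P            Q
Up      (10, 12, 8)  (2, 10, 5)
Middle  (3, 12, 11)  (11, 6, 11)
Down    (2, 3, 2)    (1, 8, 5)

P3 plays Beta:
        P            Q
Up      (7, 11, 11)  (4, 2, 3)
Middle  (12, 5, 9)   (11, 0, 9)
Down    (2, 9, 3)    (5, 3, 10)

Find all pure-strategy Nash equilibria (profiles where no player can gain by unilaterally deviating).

none

P1 against (P, Alpha): payoffs 10, 3, 2 → best response Up.
P1 against (P, Beta): payoffs 7, 12, 2 → best response Middle.
P1 against (Q, Alpha): payoffs 2, 11, 1 → best response Middle.
P1 against (Q, Beta): payoffs 4, 11, 5 → best response Middle.
P2 against (Up, Alpha): payoffs 12, 10 → best response P.
P2 against (Up, Beta): payoffs 11, 2 → best response P.
P2 against (Middle, Alpha): payoffs 12, 6 → best response P.
P2 against (Middle, Beta): payoffs 5, 0 → best response P.
P2 against (Down, Alpha): payoffs 3, 8 → best response Q.
P2 against (Down, Beta): payoffs 9, 3 → best response P.
P3 against (Up, P): payoffs 8, 11 → best response Beta.
P3 against (Up, Q): payoffs 5, 3 → best response Alpha.
P3 against (Middle, P): payoffs 11, 9 → best response Alpha.
P3 against (Middle, Q): payoffs 11, 9 → best response Alpha.
P3 against (Down, P): payoffs 2, 3 → best response Beta.
P3 against (Down, Q): payoffs 5, 10 → best response Beta.
No profile is a mutual best response for all players.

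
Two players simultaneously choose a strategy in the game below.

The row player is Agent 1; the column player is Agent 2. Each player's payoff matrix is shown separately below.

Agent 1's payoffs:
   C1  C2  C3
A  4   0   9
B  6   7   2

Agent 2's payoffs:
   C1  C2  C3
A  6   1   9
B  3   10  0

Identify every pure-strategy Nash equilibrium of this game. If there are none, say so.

Pure-strategy Nash equilibria: (A, C3), (B, C2)

Agent 1 against C1: payoffs 4, 6 → best response B.
Agent 1 against C2: payoffs 0, 7 → best response B.
Agent 1 against C3: payoffs 9, 2 → best response A.
Agent 2 against A: payoffs 6, 1, 9 → best response C3.
Agent 2 against B: payoffs 3, 10, 0 → best response C2.
Mutual best responses: (A, C3); (B, C2).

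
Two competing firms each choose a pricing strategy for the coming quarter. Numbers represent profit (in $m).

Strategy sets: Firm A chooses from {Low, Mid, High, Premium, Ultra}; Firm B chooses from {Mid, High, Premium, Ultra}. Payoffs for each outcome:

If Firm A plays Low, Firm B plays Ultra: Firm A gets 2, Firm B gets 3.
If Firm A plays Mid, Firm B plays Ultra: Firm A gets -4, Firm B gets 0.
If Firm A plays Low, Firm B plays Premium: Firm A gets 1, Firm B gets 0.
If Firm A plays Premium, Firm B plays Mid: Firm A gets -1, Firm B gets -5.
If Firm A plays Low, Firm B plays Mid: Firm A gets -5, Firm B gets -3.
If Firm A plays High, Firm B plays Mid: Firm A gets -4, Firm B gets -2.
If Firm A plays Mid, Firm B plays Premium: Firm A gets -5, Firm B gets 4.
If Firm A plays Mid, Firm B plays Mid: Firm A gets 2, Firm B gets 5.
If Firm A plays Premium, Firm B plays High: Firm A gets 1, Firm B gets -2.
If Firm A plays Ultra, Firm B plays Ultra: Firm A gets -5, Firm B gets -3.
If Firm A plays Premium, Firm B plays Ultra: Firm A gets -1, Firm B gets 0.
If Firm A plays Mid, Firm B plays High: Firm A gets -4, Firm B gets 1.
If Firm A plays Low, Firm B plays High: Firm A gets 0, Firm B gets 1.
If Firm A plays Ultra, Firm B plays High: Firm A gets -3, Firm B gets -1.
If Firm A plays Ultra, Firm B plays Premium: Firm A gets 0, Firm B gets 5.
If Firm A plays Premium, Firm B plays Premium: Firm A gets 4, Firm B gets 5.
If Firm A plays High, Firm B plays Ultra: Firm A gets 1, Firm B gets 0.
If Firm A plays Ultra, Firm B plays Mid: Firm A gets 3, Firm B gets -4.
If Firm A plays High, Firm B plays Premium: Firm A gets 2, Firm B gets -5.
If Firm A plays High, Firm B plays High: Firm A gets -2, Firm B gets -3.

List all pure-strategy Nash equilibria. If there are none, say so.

Pure-strategy Nash equilibria: (Low, Ultra), (Premium, Premium)

For each player, find the best response to each opponent profile; mutual best responses are the pure NE.
Firm A against Mid: payoffs -5, 2, -4, -1, 3 → best response Ultra.
Firm A against High: payoffs 0, -4, -2, 1, -3 → best response Premium.
Firm A against Premium: payoffs 1, -5, 2, 4, 0 → best response Premium.
Firm A against Ultra: payoffs 2, -4, 1, -1, -5 → best response Low.
Firm B against Low: payoffs -3, 1, 0, 3 → best response Ultra.
Firm B against Mid: payoffs 5, 1, 4, 0 → best response Mid.
Firm B against High: payoffs -2, -3, -5, 0 → best response Ultra.
Firm B against Premium: payoffs -5, -2, 5, 0 → best response Premium.
Firm B against Ultra: payoffs -4, -1, 5, -3 → best response Premium.
Mutual best responses: (Low, Ultra); (Premium, Premium).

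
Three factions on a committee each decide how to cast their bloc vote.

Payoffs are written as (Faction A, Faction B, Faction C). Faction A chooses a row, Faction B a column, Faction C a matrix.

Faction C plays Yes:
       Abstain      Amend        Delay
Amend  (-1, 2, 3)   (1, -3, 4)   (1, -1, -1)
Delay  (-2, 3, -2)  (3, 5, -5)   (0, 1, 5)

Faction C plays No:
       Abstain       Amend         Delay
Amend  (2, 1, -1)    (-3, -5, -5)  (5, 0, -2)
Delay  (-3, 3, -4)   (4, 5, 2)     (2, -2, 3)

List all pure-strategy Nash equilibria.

Pure-strategy Nash equilibria: (Amend, Abstain, Yes), (Delay, Amend, No)

Check each profile: it is a Nash equilibrium iff no player can strictly gain by switching unilaterally.
(Amend, Abstain, Yes): Faction A gets -1, best alternative -2; Faction B gets 2, best alternative -1; Faction C gets 3, best alternative -1. No profitable deviation — NE.
(Amend, Abstain, No): Faction C can switch to Yes (-1 → 3). Not NE.
(Amend, Amend, Yes): Faction A can switch to Delay (1 → 3). Not NE.
(Amend, Amend, No): Faction A can switch to Delay (-3 → 4). Not NE.
(Amend, Delay, Yes): Faction B can switch to Abstain (-1 → 2). Not NE.
(Amend, Delay, No): Faction B can switch to Abstain (0 → 1). Not NE.
(Delay, Abstain, Yes): Faction A can switch to Amend (-2 → -1). Not NE.
(Delay, Abstain, No): Faction A can switch to Amend (-3 → 2). Not NE.
(Delay, Amend, Yes): Faction C can switch to No (-5 → 2). Not NE.
(Delay, Amend, No): Faction A gets 4, best alternative -3; Faction B gets 5, best alternative 3; Faction C gets 2, best alternative -5. No profitable deviation — NE.
(The remaining 2 profiles each have a profitable deviation by the same check.)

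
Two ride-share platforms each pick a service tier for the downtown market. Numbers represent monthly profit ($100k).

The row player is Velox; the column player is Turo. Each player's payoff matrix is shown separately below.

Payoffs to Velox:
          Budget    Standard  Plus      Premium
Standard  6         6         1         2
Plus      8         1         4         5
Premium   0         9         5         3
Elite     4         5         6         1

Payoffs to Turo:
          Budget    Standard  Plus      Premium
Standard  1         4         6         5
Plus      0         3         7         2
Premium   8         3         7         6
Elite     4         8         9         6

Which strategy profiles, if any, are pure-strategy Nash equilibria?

(Elite, Plus)

For each strategy profile, look for a profitable unilateral deviation.
(Standard, Budget): Velox can switch to Plus (6 → 8). Not NE.
(Standard, Standard): Velox can switch to Premium (6 → 9). Not NE.
(Standard, Plus): Velox can switch to Plus (1 → 4). Not NE.
(Standard, Premium): Velox can switch to Plus (2 → 5). Not NE.
(Plus, Budget): Turo can switch to Standard (0 → 3). Not NE.
(Plus, Standard): Velox can switch to Standard (1 → 6). Not NE.
(Plus, Plus): Velox can switch to Premium (4 → 5). Not NE.
(Plus, Premium): Turo can switch to Standard (2 → 3). Not NE.
(Elite, Plus): Velox gets 6, best alternative 5; Turo gets 9, best alternative 8. No profitable deviation — NE.
(The remaining 7 profiles each have a profitable deviation by the same check.)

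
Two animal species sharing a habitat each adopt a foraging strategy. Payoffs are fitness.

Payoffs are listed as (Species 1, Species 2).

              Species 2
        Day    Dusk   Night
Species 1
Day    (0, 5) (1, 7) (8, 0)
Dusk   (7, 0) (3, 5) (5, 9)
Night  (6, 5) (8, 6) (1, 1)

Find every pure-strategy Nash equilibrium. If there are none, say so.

Species 1 against Day: payoffs 0, 7, 6 → best response Dusk.
Species 1 against Dusk: payoffs 1, 3, 8 → best response Night.
Species 1 against Night: payoffs 8, 5, 1 → best response Day.
Species 2 against Day: payoffs 5, 7, 0 → best response Dusk.
Species 2 against Dusk: payoffs 0, 5, 9 → best response Night.
Species 2 against Night: payoffs 5, 6, 1 → best response Dusk.
Mutual best responses: (Night, Dusk).

(Night, Dusk)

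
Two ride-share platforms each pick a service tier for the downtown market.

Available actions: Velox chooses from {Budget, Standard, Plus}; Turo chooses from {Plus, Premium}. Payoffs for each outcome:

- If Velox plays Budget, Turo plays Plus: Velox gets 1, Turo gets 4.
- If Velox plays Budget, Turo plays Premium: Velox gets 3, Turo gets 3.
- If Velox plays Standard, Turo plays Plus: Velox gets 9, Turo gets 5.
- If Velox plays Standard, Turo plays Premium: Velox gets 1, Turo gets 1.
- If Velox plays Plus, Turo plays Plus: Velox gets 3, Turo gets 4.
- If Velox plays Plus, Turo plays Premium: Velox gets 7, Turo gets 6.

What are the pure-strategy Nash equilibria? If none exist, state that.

The pure Nash equilibria are (Standard, Plus); (Plus, Premium).

(Budget, Plus): Velox can switch to Standard (1 → 9). Not NE.
(Budget, Premium): Velox can switch to Plus (3 → 7). Not NE.
(Standard, Plus): Velox gets 9, best alternative 3; Turo gets 5, best alternative 1. No profitable deviation — NE.
(Standard, Premium): Velox can switch to Budget (1 → 3). Not NE.
(Plus, Plus): Velox can switch to Standard (3 → 9). Not NE.
(Plus, Premium): Velox gets 7, best alternative 3; Turo gets 6, best alternative 4. No profitable deviation — NE.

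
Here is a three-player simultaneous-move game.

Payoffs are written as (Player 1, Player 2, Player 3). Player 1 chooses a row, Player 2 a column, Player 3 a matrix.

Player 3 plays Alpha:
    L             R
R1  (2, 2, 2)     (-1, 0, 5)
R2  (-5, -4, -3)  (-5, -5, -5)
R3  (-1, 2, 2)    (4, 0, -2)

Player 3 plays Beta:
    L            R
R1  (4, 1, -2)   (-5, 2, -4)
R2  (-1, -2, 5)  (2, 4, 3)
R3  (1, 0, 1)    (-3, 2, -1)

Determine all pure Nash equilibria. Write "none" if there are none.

The pure Nash equilibria are (R1, L, Alpha), (R2, R, Beta).

(R1, L, Alpha): Player 1 gets 2, best alternative -1; Player 2 gets 2, best alternative 0; Player 3 gets 2, best alternative -2. No profitable deviation — NE.
(R1, L, Beta): Player 2 can switch to R (1 → 2). Not NE.
(R1, R, Alpha): Player 1 can switch to R3 (-1 → 4). Not NE.
(R1, R, Beta): Player 1 can switch to R2 (-5 → 2). Not NE.
(R2, L, Alpha): Player 1 can switch to R1 (-5 → 2). Not NE.
(R2, L, Beta): Player 1 can switch to R1 (-1 → 4). Not NE.
(R2, R, Alpha): Player 1 can switch to R1 (-5 → -1). Not NE.
(R2, R, Beta): Player 1 gets 2, best alternative -3; Player 2 gets 4, best alternative -2; Player 3 gets 3, best alternative -5. No profitable deviation — NE.
(The remaining 4 profiles each have a profitable deviation by the same check.)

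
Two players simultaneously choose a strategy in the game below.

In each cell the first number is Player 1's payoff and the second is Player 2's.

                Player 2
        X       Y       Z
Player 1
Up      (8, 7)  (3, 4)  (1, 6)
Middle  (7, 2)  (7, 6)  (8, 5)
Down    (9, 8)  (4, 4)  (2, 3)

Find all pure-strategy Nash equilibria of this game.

(Up, X): Player 1 can switch to Down (8 → 9). Not NE.
(Up, Y): Player 1 can switch to Middle (3 → 7). Not NE.
(Up, Z): Player 1 can switch to Middle (1 → 8). Not NE.
(Middle, X): Player 1 can switch to Up (7 → 8). Not NE.
(Middle, Y): Player 1 gets 7, best alternative 4; Player 2 gets 6, best alternative 5. No profitable deviation — NE.
(Middle, Z): Player 2 can switch to Y (5 → 6). Not NE.
(Down, X): Player 1 gets 9, best alternative 8; Player 2 gets 8, best alternative 4. No profitable deviation — NE.
(Down, Y): Player 1 can switch to Middle (4 → 7). Not NE.
(Down, Z): Player 1 can switch to Middle (2 → 8). Not NE.

(Middle, Y), (Down, X)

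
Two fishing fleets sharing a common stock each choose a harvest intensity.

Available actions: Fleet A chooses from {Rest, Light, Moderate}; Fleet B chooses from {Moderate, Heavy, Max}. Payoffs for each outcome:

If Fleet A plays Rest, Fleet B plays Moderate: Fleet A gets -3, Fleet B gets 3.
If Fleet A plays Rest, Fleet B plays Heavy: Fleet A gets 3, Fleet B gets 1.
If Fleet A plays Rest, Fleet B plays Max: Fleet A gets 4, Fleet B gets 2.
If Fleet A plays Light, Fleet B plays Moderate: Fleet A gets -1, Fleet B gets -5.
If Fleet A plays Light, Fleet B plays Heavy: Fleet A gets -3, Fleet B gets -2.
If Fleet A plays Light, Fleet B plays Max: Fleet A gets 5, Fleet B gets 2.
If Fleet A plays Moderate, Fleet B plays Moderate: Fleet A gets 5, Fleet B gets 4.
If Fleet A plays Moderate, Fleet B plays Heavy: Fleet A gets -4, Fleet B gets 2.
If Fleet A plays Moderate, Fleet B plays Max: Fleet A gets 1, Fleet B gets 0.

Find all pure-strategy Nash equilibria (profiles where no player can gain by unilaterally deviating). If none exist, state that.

(Rest, Moderate): Fleet A can switch to Light (-3 → -1). Not NE.
(Rest, Heavy): Fleet B can switch to Moderate (1 → 3). Not NE.
(Rest, Max): Fleet A can switch to Light (4 → 5). Not NE.
(Light, Moderate): Fleet A can switch to Moderate (-1 → 5). Not NE.
(Light, Heavy): Fleet A can switch to Rest (-3 → 3). Not NE.
(Light, Max): Fleet A gets 5, best alternative 4; Fleet B gets 2, best alternative -2. No profitable deviation — NE.
(Moderate, Moderate): Fleet A gets 5, best alternative -1; Fleet B gets 4, best alternative 2. No profitable deviation — NE.
(Moderate, Heavy): Fleet A can switch to Rest (-4 → 3). Not NE.
(Moderate, Max): Fleet A can switch to Rest (1 → 4). Not NE.

(Light, Max); (Moderate, Moderate)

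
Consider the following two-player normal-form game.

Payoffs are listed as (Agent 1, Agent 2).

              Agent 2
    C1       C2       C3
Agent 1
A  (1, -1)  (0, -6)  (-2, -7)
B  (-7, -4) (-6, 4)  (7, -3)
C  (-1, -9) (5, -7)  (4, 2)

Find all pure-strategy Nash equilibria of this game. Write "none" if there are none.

Pure NE: (A, C1)

(A, C1): Agent 1 gets 1, best alternative -1; Agent 2 gets -1, best alternative -6. No profitable deviation — NE.
(A, C2): Agent 1 can switch to C (0 → 5). Not NE.
(A, C3): Agent 1 can switch to B (-2 → 7). Not NE.
(B, C1): Agent 1 can switch to A (-7 → 1). Not NE.
(B, C2): Agent 1 can switch to A (-6 → 0). Not NE.
(B, C3): Agent 2 can switch to C2 (-3 → 4). Not NE.
(C, C1): Agent 1 can switch to A (-1 → 1). Not NE.
(The remaining 2 profiles each have a profitable deviation by the same check.)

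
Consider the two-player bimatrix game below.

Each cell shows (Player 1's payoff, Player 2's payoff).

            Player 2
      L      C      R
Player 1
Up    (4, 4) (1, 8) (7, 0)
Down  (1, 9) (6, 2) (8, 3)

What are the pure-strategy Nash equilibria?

(Up, L): Player 2 can switch to C (4 → 8). Not NE.
(Up, C): Player 1 can switch to Down (1 → 6). Not NE.
(Up, R): Player 1 can switch to Down (7 → 8). Not NE.
(Down, L): Player 1 can switch to Up (1 → 4). Not NE.
(Down, C): Player 2 can switch to L (2 → 9). Not NE.
(Down, R): Player 2 can switch to L (3 → 9). Not NE.

There is no pure-strategy Nash equilibrium.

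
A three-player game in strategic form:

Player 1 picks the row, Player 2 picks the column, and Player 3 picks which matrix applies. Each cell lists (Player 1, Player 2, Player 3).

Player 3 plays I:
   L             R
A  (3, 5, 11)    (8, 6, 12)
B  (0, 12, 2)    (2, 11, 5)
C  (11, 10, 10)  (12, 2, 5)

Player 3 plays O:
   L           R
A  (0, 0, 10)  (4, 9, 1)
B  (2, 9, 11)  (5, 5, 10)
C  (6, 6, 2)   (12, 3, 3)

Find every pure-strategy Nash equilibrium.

Check each profile: it is a Nash equilibrium iff no player can strictly gain by switching unilaterally.
(A, L, I): Player 1 can switch to C (3 → 11). Not NE.
(A, L, O): Player 1 can switch to B (0 → 2). Not NE.
(A, R, I): Player 1 can switch to C (8 → 12). Not NE.
(A, R, O): Player 1 can switch to B (4 → 5). Not NE.
(B, L, I): Player 1 can switch to A (0 → 3). Not NE.
(B, L, O): Player 1 can switch to C (2 → 6). Not NE.
(C, L, I): Player 1 gets 11, best alternative 3; Player 2 gets 10, best alternative 2; Player 3 gets 10, best alternative 2. No profitable deviation — NE.
(The remaining 5 profiles each have a profitable deviation by the same check.)

Pure NE: (C, L, I)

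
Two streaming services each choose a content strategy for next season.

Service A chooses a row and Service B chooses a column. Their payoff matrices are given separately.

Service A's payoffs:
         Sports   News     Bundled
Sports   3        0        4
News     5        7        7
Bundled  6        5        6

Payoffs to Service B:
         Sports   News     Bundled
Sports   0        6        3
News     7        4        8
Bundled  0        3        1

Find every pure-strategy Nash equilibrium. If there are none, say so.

(Sports, Sports): Service A can switch to News (3 → 5). Not NE.
(Sports, News): Service A can switch to News (0 → 7). Not NE.
(Sports, Bundled): Service A can switch to News (4 → 7). Not NE.
(News, Sports): Service A can switch to Bundled (5 → 6). Not NE.
(News, News): Service B can switch to Sports (4 → 7). Not NE.
(News, Bundled): Service A gets 7, best alternative 6; Service B gets 8, best alternative 7. No profitable deviation — NE.
(Bundled, Sports): Service B can switch to News (0 → 3). Not NE.
(The remaining 2 profiles each have a profitable deviation by the same check.)

(News, Bundled)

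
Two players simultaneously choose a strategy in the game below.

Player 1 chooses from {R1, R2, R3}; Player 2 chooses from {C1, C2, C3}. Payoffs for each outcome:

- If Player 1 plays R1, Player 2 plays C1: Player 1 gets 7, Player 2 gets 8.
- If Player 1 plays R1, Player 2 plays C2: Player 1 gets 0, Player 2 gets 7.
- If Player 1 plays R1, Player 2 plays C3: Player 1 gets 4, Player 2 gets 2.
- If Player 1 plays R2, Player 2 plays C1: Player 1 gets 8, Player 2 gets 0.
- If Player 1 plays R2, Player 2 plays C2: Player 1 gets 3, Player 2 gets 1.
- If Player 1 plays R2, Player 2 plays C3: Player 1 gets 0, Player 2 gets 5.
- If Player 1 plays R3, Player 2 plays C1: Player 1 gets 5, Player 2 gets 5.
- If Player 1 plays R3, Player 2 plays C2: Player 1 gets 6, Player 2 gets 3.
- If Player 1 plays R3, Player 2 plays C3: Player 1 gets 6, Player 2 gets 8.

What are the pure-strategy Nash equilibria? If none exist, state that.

(R1, C1): Player 1 can switch to R2 (7 → 8). Not NE.
(R1, C2): Player 1 can switch to R2 (0 → 3). Not NE.
(R1, C3): Player 1 can switch to R3 (4 → 6). Not NE.
(R2, C1): Player 2 can switch to C2 (0 → 1). Not NE.
(R2, C2): Player 1 can switch to R3 (3 → 6). Not NE.
(R2, C3): Player 1 can switch to R1 (0 → 4). Not NE.
(R3, C1): Player 1 can switch to R1 (5 → 7). Not NE.
(R3, C2): Player 2 can switch to C1 (3 → 5). Not NE.
(R3, C3): Player 1 gets 6, best alternative 4; Player 2 gets 8, best alternative 5. No profitable deviation — NE.

Pure NE: (R3, C3)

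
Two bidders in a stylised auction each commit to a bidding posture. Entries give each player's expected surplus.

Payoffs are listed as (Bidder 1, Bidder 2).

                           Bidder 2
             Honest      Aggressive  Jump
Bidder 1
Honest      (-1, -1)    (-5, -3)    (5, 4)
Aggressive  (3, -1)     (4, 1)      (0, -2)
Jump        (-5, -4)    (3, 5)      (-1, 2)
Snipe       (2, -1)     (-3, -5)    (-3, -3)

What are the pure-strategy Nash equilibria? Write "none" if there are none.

Mark each player's best response to every combination of opponents' strategies; a profile where every player is best-responding is a pure Nash equilibrium.
Bidder 1 against Honest: payoffs -1, 3, -5, 2 → best response Aggressive.
Bidder 1 against Aggressive: payoffs -5, 4, 3, -3 → best response Aggressive.
Bidder 1 against Jump: payoffs 5, 0, -1, -3 → best response Honest.
Bidder 2 against Honest: payoffs -1, -3, 4 → best response Jump.
Bidder 2 against Aggressive: payoffs -1, 1, -2 → best response Aggressive.
Bidder 2 against Jump: payoffs -4, 5, 2 → best response Aggressive.
Bidder 2 against Snipe: payoffs -1, -5, -3 → best response Honest.
Mutual best responses: (Honest, Jump); (Aggressive, Aggressive).

(Honest, Jump) and (Aggressive, Aggressive)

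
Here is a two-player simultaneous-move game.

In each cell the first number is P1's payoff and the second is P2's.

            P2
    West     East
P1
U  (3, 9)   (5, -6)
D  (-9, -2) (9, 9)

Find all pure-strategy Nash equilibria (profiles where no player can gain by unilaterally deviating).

The pure Nash equilibria are (U, West); (D, East).

Mark each player's best response to every combination of opponents' strategies; a profile where every player is best-responding is a pure Nash equilibrium.
P1 against West: payoffs 3, -9 → best response U.
P1 against East: payoffs 5, 9 → best response D.
P2 against U: payoffs 9, -6 → best response West.
P2 against D: payoffs -2, 9 → best response East.
Mutual best responses: (U, West); (D, East).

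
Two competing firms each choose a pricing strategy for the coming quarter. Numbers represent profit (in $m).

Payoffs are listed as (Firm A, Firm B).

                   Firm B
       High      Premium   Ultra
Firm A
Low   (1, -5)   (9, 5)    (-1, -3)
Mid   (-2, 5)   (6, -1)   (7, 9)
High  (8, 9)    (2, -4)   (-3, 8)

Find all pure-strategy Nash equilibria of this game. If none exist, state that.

(Low, Premium) and (Mid, Ultra) and (High, High)

Firm A against High: payoffs 1, -2, 8 → best response High.
Firm A against Premium: payoffs 9, 6, 2 → best response Low.
Firm A against Ultra: payoffs -1, 7, -3 → best response Mid.
Firm B against Low: payoffs -5, 5, -3 → best response Premium.
Firm B against Mid: payoffs 5, -1, 9 → best response Ultra.
Firm B against High: payoffs 9, -4, 8 → best response High.
Mutual best responses: (Low, Premium); (Mid, Ultra); (High, High).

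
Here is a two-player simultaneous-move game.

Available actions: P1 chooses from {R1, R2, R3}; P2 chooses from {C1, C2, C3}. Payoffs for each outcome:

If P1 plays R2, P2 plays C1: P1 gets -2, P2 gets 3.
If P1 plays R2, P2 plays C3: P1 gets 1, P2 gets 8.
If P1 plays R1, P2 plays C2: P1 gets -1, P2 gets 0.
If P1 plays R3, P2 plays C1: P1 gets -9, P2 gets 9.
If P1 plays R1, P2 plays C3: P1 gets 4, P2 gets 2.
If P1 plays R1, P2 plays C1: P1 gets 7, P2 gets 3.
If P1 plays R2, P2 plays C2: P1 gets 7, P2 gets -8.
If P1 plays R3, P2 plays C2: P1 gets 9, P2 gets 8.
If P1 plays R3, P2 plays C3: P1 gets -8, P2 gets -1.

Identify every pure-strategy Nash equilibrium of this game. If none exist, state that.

The unique pure-strategy Nash equilibrium is (R1, C1).

(R1, C1): P1 gets 7, best alternative -2; P2 gets 3, best alternative 2. No profitable deviation — NE.
(R1, C2): P1 can switch to R2 (-1 → 7). Not NE.
(R1, C3): P2 can switch to C1 (2 → 3). Not NE.
(R2, C1): P1 can switch to R1 (-2 → 7). Not NE.
(R2, C2): P1 can switch to R3 (7 → 9). Not NE.
(R2, C3): P1 can switch to R1 (1 → 4). Not NE.
(R3, C1): P1 can switch to R1 (-9 → 7). Not NE.
(R3, C2): P2 can switch to C1 (8 → 9). Not NE.
(R3, C3): P1 can switch to R1 (-8 → 4). Not NE.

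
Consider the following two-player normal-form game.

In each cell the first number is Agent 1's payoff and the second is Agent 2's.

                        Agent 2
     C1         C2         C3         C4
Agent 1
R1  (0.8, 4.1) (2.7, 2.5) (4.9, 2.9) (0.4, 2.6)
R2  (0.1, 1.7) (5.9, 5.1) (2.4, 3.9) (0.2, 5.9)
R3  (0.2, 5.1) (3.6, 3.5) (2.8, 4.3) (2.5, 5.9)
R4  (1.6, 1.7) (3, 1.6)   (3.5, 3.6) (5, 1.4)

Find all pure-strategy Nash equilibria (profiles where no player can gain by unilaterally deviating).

No pure-strategy Nash equilibrium.

(R1, C1): Agent 1 can switch to R4 (0.8 → 1.6). Not NE.
(R1, C2): Agent 1 can switch to R2 (2.7 → 5.9). Not NE.
(R1, C3): Agent 2 can switch to C1 (2.9 → 4.1). Not NE.
(R1, C4): Agent 1 can switch to R3 (0.4 → 2.5). Not NE.
(R2, C1): Agent 1 can switch to R1 (0.1 → 0.8). Not NE.
(R2, C2): Agent 2 can switch to C4 (5.1 → 5.9). Not NE.
(R2, C3): Agent 1 can switch to R1 (2.4 → 4.9). Not NE.
(R2, C4): Agent 1 can switch to R1 (0.2 → 0.4). Not NE.
(R3, C1): Agent 1 can switch to R1 (0.2 → 0.8). Not NE.
(R3, C2): Agent 1 can switch to R2 (3.6 → 5.9). Not NE.
(R3, C3): Agent 1 can switch to R1 (2.8 → 4.9). Not NE.
(R3, C4): Agent 1 can switch to R4 (2.5 → 5). Not NE.
(The remaining 4 profiles each have a profitable deviation by the same check.)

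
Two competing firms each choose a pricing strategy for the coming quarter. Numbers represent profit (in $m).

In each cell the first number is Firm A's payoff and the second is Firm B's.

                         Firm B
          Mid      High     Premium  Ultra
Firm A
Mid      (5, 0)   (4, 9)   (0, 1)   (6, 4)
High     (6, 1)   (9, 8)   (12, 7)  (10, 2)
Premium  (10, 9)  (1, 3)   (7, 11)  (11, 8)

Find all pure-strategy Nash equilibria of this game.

The unique pure-strategy Nash equilibrium is (High, High).

Mark each player's best response to every combination of opponents' strategies; a profile where every player is best-responding is a pure Nash equilibrium.
Firm A against Mid: payoffs 5, 6, 10 → best response Premium.
Firm A against High: payoffs 4, 9, 1 → best response High.
Firm A against Premium: payoffs 0, 12, 7 → best response High.
Firm A against Ultra: payoffs 6, 10, 11 → best response Premium.
Firm B against Mid: payoffs 0, 9, 1, 4 → best response High.
Firm B against High: payoffs 1, 8, 7, 2 → best response High.
Firm B against Premium: payoffs 9, 3, 11, 8 → best response Premium.
Mutual best responses: (High, High).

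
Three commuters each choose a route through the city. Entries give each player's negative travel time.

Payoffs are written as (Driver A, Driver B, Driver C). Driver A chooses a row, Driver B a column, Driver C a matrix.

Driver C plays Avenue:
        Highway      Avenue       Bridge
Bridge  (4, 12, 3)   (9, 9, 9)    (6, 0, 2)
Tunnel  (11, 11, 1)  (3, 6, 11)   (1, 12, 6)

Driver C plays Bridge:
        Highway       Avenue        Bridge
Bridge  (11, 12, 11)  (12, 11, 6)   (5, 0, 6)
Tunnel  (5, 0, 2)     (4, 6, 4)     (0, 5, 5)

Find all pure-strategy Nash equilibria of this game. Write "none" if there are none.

Mark each player's best response to every combination of opponents' strategies; a profile where every player is best-responding is a pure Nash equilibrium.
Driver A against (Highway, Avenue): payoffs 4, 11 → best response Tunnel.
Driver A against (Highway, Bridge): payoffs 11, 5 → best response Bridge.
Driver A against (Avenue, Avenue): payoffs 9, 3 → best response Bridge.
Driver A against (Avenue, Bridge): payoffs 12, 4 → best response Bridge.
Driver A against (Bridge, Avenue): payoffs 6, 1 → best response Bridge.
Driver A against (Bridge, Bridge): payoffs 5, 0 → best response Bridge.
Driver B against (Bridge, Avenue): payoffs 12, 9, 0 → best response Highway.
Driver B against (Bridge, Bridge): payoffs 12, 11, 0 → best response Highway.
Driver B against (Tunnel, Avenue): payoffs 11, 6, 12 → best response Bridge.
Driver B against (Tunnel, Bridge): payoffs 0, 6, 5 → best response Avenue.
Driver C against (Bridge, Highway): payoffs 3, 11 → best response Bridge.
Driver C against (Bridge, Avenue): payoffs 9, 6 → best response Avenue.
Driver C against (Bridge, Bridge): payoffs 2, 6 → best response Bridge.
Driver C against (Tunnel, Highway): payoffs 1, 2 → best response Bridge.
Driver C against (Tunnel, Avenue): payoffs 11, 4 → best response Avenue.
Driver C against (Tunnel, Bridge): payoffs 6, 5 → best response Avenue.
Mutual best responses: (Bridge, Highway, Bridge).

The unique pure-strategy Nash equilibrium is (Bridge, Highway, Bridge).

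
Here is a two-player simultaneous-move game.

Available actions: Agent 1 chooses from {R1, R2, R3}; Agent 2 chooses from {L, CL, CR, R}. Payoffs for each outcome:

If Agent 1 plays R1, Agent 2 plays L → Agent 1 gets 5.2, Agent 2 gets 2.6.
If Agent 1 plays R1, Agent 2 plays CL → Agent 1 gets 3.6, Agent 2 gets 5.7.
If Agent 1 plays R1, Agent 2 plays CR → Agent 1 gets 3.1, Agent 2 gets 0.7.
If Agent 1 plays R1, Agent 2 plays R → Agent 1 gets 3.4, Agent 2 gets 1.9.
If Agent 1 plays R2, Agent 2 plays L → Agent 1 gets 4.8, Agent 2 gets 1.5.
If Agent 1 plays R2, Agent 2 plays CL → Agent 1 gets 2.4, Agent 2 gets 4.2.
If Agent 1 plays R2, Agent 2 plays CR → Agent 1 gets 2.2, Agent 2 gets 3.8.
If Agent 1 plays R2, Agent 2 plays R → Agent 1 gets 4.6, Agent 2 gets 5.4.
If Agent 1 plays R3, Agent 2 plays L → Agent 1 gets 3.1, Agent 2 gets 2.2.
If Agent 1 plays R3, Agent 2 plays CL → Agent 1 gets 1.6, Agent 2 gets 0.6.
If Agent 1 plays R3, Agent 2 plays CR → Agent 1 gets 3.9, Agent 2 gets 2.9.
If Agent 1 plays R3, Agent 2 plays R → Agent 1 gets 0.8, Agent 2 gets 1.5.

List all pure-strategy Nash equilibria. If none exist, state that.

Agent 1 against L: payoffs 5.2, 4.8, 3.1 → best response R1.
Agent 1 against CL: payoffs 3.6, 2.4, 1.6 → best response R1.
Agent 1 against CR: payoffs 3.1, 2.2, 3.9 → best response R3.
Agent 1 against R: payoffs 3.4, 4.6, 0.8 → best response R2.
Agent 2 against R1: payoffs 2.6, 5.7, 0.7, 1.9 → best response CL.
Agent 2 against R2: payoffs 1.5, 4.2, 3.8, 5.4 → best response R.
Agent 2 against R3: payoffs 2.2, 0.6, 2.9, 1.5 → best response CR.
Mutual best responses: (R1, CL); (R2, R); (R3, CR).

The pure Nash equilibria are (R1, CL), (R2, R), (R3, CR).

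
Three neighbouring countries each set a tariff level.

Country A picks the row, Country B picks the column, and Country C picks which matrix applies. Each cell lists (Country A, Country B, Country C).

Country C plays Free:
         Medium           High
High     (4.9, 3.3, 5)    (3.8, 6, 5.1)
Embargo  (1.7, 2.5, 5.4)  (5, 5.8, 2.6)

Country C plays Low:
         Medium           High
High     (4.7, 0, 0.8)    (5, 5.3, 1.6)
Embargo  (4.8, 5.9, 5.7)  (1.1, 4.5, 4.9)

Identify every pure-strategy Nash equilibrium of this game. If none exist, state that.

(High, Medium, Free): Country B can switch to High (3.3 → 6). Not NE.
(High, Medium, Low): Country A can switch to Embargo (4.7 → 4.8). Not NE.
(High, High, Free): Country A can switch to Embargo (3.8 → 5). Not NE.
(High, High, Low): Country C can switch to Free (1.6 → 5.1). Not NE.
(Embargo, Medium, Free): Country A can switch to High (1.7 → 4.9). Not NE.
(Embargo, Medium, Low): Country A gets 4.8, best alternative 4.7; Country B gets 5.9, best alternative 4.5; Country C gets 5.7, best alternative 5.4. No profitable deviation — NE.
(Embargo, High, Free): Country C can switch to Low (2.6 → 4.9). Not NE.
(Embargo, High, Low): Country A can switch to High (1.1 → 5). Not NE.

The unique pure-strategy Nash equilibrium is (Embargo, Medium, Low).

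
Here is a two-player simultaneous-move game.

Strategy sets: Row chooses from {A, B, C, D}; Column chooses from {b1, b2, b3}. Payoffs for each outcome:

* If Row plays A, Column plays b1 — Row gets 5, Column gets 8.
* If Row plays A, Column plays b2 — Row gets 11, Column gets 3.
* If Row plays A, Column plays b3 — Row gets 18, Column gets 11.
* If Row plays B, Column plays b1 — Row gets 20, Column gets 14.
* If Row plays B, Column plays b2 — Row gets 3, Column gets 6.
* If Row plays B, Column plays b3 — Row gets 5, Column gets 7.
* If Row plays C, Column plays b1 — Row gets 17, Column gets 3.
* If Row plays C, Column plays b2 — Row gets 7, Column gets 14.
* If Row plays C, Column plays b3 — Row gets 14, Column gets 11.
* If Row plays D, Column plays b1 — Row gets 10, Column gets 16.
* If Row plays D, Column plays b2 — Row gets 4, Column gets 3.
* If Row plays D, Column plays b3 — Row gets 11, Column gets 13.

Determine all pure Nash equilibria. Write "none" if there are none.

Pure-strategy Nash equilibria: (A, b3), (B, b1)

For each strategy profile, look for a profitable unilateral deviation.
(A, b1): Row can switch to B (5 → 20). Not NE.
(A, b2): Column can switch to b1 (3 → 8). Not NE.
(A, b3): Row gets 18, best alternative 14; Column gets 11, best alternative 8. No profitable deviation — NE.
(B, b1): Row gets 20, best alternative 17; Column gets 14, best alternative 7. No profitable deviation — NE.
(B, b2): Row can switch to A (3 → 11). Not NE.
(B, b3): Row can switch to A (5 → 18). Not NE.
(C, b1): Row can switch to B (17 → 20). Not NE.
(C, b2): Row can switch to A (7 → 11). Not NE.
(C, b3): Row can switch to A (14 → 18). Not NE.
(D, b1): Row can switch to B (10 → 20). Not NE.
(D, b2): Row can switch to A (4 → 11). Not NE.
(D, b3): Row can switch to A (11 → 18). Not NE.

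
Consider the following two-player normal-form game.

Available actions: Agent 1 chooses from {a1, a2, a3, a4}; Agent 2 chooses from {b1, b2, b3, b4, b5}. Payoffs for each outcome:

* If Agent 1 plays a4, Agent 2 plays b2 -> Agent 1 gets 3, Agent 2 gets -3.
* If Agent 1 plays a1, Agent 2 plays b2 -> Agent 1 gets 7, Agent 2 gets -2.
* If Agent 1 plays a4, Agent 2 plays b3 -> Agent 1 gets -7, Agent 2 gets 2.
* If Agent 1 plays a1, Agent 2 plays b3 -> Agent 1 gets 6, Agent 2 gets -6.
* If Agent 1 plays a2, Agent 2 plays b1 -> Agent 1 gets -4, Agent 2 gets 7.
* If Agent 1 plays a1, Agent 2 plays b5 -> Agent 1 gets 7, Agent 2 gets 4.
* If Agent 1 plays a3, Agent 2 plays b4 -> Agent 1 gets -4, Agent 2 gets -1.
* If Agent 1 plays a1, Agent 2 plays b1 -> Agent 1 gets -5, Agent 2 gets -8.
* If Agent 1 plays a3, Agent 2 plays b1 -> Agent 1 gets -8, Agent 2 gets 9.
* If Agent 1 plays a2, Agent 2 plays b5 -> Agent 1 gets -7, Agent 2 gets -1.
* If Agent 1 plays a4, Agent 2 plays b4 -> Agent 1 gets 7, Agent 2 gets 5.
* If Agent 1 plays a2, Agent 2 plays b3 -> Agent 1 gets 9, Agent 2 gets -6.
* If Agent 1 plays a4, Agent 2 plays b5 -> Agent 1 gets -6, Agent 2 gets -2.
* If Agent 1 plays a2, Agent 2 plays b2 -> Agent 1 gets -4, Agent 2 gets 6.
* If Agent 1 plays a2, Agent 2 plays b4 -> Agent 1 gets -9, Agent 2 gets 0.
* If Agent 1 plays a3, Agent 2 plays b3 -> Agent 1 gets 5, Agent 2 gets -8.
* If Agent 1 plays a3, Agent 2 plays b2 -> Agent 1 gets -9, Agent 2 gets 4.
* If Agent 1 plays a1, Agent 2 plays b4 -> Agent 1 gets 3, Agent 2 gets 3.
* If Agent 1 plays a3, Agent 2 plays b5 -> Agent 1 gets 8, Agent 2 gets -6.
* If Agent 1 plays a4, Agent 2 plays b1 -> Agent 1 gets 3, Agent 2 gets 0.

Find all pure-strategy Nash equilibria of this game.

Check each profile: it is a Nash equilibrium iff no player can strictly gain by switching unilaterally.
(a1, b1): Agent 1 can switch to a2 (-5 → -4). Not NE.
(a1, b2): Agent 2 can switch to b4 (-2 → 3). Not NE.
(a1, b3): Agent 1 can switch to a2 (6 → 9). Not NE.
(a1, b4): Agent 1 can switch to a4 (3 → 7). Not NE.
(a1, b5): Agent 1 can switch to a3 (7 → 8). Not NE.
(a2, b1): Agent 1 can switch to a4 (-4 → 3). Not NE.
(a4, b4): Agent 1 gets 7, best alternative 3; Agent 2 gets 5, best alternative 2. No profitable deviation — NE.
(The remaining 13 profiles each have a profitable deviation by the same check.)

(a4, b4)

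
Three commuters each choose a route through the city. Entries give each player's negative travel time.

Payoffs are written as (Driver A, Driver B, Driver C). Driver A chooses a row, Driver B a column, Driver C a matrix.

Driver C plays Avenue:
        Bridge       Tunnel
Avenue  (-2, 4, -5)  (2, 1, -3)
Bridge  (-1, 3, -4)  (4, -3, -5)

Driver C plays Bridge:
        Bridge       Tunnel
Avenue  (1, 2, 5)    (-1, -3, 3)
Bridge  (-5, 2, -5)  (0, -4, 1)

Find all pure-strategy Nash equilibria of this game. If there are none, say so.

(Avenue, Bridge, Avenue): Driver A can switch to Bridge (-2 → -1). Not NE.
(Avenue, Bridge, Bridge): Driver A gets 1, best alternative -5; Driver B gets 2, best alternative -3; Driver C gets 5, best alternative -5. No profitable deviation — NE.
(Avenue, Tunnel, Avenue): Driver A can switch to Bridge (2 → 4). Not NE.
(Avenue, Tunnel, Bridge): Driver A can switch to Bridge (-1 → 0). Not NE.
(Bridge, Bridge, Avenue): Driver A gets -1, best alternative -2; Driver B gets 3, best alternative -3; Driver C gets -4, best alternative -5. No profitable deviation — NE.
(Bridge, Bridge, Bridge): Driver A can switch to Avenue (-5 → 1). Not NE.
(Bridge, Tunnel, Avenue): Driver B can switch to Bridge (-3 → 3). Not NE.
(Bridge, Tunnel, Bridge): Driver B can switch to Bridge (-4 → 2). Not NE.

The pure Nash equilibria are (Avenue, Bridge, Bridge) and (Bridge, Bridge, Avenue).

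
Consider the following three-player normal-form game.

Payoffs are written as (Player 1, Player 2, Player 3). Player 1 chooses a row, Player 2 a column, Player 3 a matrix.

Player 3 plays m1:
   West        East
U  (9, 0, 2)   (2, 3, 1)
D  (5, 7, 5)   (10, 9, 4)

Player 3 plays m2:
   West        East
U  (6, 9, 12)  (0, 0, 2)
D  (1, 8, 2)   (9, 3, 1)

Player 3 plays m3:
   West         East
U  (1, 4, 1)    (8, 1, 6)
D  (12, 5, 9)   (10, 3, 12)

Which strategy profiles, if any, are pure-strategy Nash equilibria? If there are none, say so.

Pure-strategy Nash equilibria: (U, West, m2); (D, West, m3)

For each player, find the best response to each opponent profile; mutual best responses are the pure NE.
Player 1 against (West, m1): payoffs 9, 5 → best response U.
Player 1 against (West, m2): payoffs 6, 1 → best response U.
Player 1 against (West, m3): payoffs 1, 12 → best response D.
Player 1 against (East, m1): payoffs 2, 10 → best response D.
Player 1 against (East, m2): payoffs 0, 9 → best response D.
Player 1 against (East, m3): payoffs 8, 10 → best response D.
Player 2 against (U, m1): payoffs 0, 3 → best response East.
Player 2 against (U, m2): payoffs 9, 0 → best response West.
Player 2 against (U, m3): payoffs 4, 1 → best response West.
Player 2 against (D, m1): payoffs 7, 9 → best response East.
Player 2 against (D, m2): payoffs 8, 3 → best response West.
Player 2 against (D, m3): payoffs 5, 3 → best response West.
Player 3 against (U, West): payoffs 2, 12, 1 → best response m2.
Player 3 against (U, East): payoffs 1, 2, 6 → best response m3.
Player 3 against (D, West): payoffs 5, 2, 9 → best response m3.
Player 3 against (D, East): payoffs 4, 1, 12 → best response m3.
Mutual best responses: (U, West, m2); (D, West, m3).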